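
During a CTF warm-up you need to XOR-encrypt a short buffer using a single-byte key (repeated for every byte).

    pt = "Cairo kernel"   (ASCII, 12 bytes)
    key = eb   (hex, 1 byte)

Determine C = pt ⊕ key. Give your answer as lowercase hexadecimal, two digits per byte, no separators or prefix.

a88a829984cb808e99858e87

The 1-byte key repeats, so the effective keystream is eb eb eb eb eb eb eb eb eb eb eb eb.
byte 0: 43 ^ eb = a8
byte 1: 61 ^ eb = 8a
byte 2: 69 ^ eb = 82
byte 3: 72 ^ eb = 99
byte 4: 6f ^ eb = 84
byte 5: 20 ^ eb = cb
byte 6: 6b ^ eb = 80
byte 7: 65 ^ eb = 8e
byte 8: 72 ^ eb = 99
byte 9: 6e ^ eb = 85
byte 10: 65 ^ eb = 8e
byte 11: 6c ^ eb = 87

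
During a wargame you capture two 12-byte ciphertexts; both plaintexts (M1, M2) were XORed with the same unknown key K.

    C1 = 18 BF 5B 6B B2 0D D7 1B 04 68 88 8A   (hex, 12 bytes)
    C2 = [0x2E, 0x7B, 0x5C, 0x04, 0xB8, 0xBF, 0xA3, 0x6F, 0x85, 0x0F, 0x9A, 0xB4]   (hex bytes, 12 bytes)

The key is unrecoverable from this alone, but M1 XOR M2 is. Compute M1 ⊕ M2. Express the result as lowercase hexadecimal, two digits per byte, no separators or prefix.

C1 ⊕ C2 = (M1 ⊕ K) ⊕ (M2 ⊕ K) = M1 ⊕ M2 — the shared key cancels under XOR.
18 ⊕ 2e = 36
bf ⊕ 7b = c4
5b ⊕ 5c = 07
6b ⊕ 04 = 6f
b2 ⊕ b8 = 0a
0d ⊕ bf = b2
d7 ⊕ a3 = 74
1b ⊕ 6f = 74
04 ⊕ 85 = 81
68 ⊕ 0f = 67
88 ⊕ 9a = 12
8a ⊕ b4 = 3e

36c4076f0ab274748167123e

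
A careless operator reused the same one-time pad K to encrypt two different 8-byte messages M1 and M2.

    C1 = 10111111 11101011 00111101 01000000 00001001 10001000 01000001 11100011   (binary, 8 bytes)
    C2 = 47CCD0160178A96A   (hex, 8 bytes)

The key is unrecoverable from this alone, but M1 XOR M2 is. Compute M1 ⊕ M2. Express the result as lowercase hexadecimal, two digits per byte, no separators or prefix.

C1 ⊕ C2 = (M1 ⊕ K) ⊕ (M2 ⊕ K) = M1 ⊕ M2 — the shared key cancels under XOR.
bf ⊕ 47 = f8
eb ⊕ cc = 27
3d ⊕ d0 = ed
40 ⊕ 16 = 56
09 ⊕ 01 = 08
88 ⊕ 78 = f0
41 ⊕ a9 = e8
e3 ⊕ 6a = 89

f827ed5608f0e889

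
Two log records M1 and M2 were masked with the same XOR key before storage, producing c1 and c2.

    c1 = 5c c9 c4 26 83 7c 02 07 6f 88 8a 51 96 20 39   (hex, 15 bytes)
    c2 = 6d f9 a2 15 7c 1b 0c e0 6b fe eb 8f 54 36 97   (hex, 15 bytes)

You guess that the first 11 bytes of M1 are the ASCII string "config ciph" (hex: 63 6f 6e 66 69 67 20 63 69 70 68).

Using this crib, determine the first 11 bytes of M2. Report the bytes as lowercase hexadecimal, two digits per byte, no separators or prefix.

First, c1 ⊕ c2 = (M1 ⊕ K) ⊕ (M2 ⊕ K) = M1 ⊕ M2, so the key drops out. Then M2 = (M1 ⊕ M2) ⊕ M1 over the first 11 bytes.
byte 0: (5c xor 6d) xor 63 = 31 xor 63 = 52
byte 1: (c9 xor f9) xor 6f = 30 xor 6f = 5f
byte 2: (c4 xor a2) xor 6e = 66 xor 6e = 08
byte 3: (26 xor 15) xor 66 = 33 xor 66 = 55
byte 4: (83 xor 7c) xor 69 = ff xor 69 = 96
byte 5: (7c xor 1b) xor 67 = 67 xor 67 = 00
byte 6: (02 xor 0c) xor 20 = 0e xor 20 = 2e
byte 7: (07 xor e0) xor 63 = e7 xor 63 = 84
byte 8: (6f xor 6b) xor 69 = 04 xor 69 = 6d
byte 9: (88 xor fe) xor 70 = 76 xor 70 = 06
byte 10: (8a xor eb) xor 68 = 61 xor 68 = 09

525f085596002e846d0609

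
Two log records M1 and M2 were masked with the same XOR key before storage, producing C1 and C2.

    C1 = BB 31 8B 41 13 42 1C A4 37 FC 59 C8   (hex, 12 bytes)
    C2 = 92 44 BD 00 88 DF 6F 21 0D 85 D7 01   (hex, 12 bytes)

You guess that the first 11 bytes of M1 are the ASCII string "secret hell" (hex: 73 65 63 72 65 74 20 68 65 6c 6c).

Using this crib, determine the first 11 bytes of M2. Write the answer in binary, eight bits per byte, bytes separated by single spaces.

First, C1 ⊕ C2 = (M1 ⊕ K) ⊕ (M2 ⊕ K) = M1 ⊕ M2, so the key drops out. Then M2 = (M1 ⊕ M2) ⊕ M1 over the first 11 bytes.
byte 0: (bb ⊕ 92) ⊕ 73 = 29 ⊕ 73 = 5a
byte 1: (31 ⊕ 44) ⊕ 65 = 75 ⊕ 65 = 10
byte 2: (8b ⊕ bd) ⊕ 63 = 36 ⊕ 63 = 55
byte 3: (41 ⊕ 00) ⊕ 72 = 41 ⊕ 72 = 33
byte 4: (13 ⊕ 88) ⊕ 65 = 9b ⊕ 65 = fe
byte 5: (42 ⊕ df) ⊕ 74 = 9d ⊕ 74 = e9
byte 6: (1c ⊕ 6f) ⊕ 20 = 73 ⊕ 20 = 53
byte 7: (a4 ⊕ 21) ⊕ 68 = 85 ⊕ 68 = ed
byte 8: (37 ⊕ 0d) ⊕ 65 = 3a ⊕ 65 = 5f
byte 9: (fc ⊕ 85) ⊕ 6c = 79 ⊕ 6c = 15
byte 10: (59 ⊕ d7) ⊕ 6c = 8e ⊕ 6c = e2

01011010 00010000 01010101 00110011 11111110 11101001 01010011 11101101 01011111 00010101 11100010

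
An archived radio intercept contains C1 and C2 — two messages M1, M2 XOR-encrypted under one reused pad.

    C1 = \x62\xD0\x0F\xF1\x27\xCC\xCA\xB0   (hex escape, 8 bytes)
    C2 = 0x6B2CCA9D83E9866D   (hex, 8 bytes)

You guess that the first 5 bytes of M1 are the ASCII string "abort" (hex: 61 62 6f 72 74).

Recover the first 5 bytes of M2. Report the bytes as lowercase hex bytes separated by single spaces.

First, C1 ⊕ C2 = (M1 ⊕ K) ⊕ (M2 ⊕ K) = M1 ⊕ M2, so the key drops out. Then M2 = (M1 ⊕ M2) ⊕ M1 over the first 5 bytes.
byte 0: (62 ⊕ 6b) ⊕ 61 = 09 ⊕ 61 = 68
byte 1: (d0 ⊕ 2c) ⊕ 62 = fc ⊕ 62 = 9e
byte 2: (0f ⊕ ca) ⊕ 6f = c5 ⊕ 6f = aa
byte 3: (f1 ⊕ 9d) ⊕ 72 = 6c ⊕ 72 = 1e
byte 4: (27 ⊕ 83) ⊕ 74 = a4 ⊕ 74 = d0

68 9e aa 1e d0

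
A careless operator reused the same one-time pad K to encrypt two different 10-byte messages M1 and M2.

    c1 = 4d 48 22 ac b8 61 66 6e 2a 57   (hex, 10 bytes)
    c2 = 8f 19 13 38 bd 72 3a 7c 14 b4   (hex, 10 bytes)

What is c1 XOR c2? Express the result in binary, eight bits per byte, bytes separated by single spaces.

11000010 01010001 00110001 10010100 00000101 00010011 01011100 00010010 00111110 11100011

c1 ⊕ c2 = (M1 ⊕ K) ⊕ (M2 ⊕ K) = M1 ⊕ M2 — the shared key cancels under XOR.
4d ⊕ 8f = c2
48 ⊕ 19 = 51
22 ⊕ 13 = 31
ac ⊕ 38 = 94
b8 ⊕ bd = 05
61 ⊕ 72 = 13
66 ⊕ 3a = 5c
6e ⊕ 7c = 12
2a ⊕ 14 = 3e
57 ⊕ b4 = e3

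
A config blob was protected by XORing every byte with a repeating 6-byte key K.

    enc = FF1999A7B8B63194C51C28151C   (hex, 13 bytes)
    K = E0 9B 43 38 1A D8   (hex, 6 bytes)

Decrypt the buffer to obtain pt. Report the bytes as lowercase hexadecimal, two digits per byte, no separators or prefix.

The 6-byte key repeats, so the effective keystream is e0 9b 43 38 1a d8 e0 9b 43 38 1a d8 e0.
byte 0: 255 XOR 224 =  31
byte 1:  25 XOR 155 = 130
byte 2: 153 XOR  67 = 218
byte 3: 167 XOR  56 = 159
byte 4: 184 XOR  26 = 162
byte 5: 182 XOR 216 = 110
byte 6:  49 XOR 224 = 209
byte 7: 148 XOR 155 =  15
byte 8: 197 XOR  67 = 134
byte 9:  28 XOR  56 =  36
byte 10:  40 XOR  26 =  50
byte 11:  21 XOR 216 = 205
byte 12:  28 XOR 224 = 252

1f82da9fa26ed10f862432cdfc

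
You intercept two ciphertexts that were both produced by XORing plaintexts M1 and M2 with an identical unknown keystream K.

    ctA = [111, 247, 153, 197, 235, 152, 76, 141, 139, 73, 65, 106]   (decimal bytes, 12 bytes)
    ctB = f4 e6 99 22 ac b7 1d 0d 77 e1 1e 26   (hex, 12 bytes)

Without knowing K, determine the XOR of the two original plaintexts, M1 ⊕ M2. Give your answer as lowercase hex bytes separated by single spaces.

9b 11 00 e7 47 2f 51 80 fc a8 5f 4c

ctA ⊕ ctB = (M1 ⊕ K) ⊕ (M2 ⊕ K) = M1 ⊕ M2 — the shared key cancels under XOR.
6f ^ f4 = 9b
f7 ^ e6 = 11
99 ^ 99 = 00
c5 ^ 22 = e7
eb ^ ac = 47
98 ^ b7 = 2f
4c ^ 1d = 51
8d ^ 0d = 80
8b ^ 77 = fc
49 ^ e1 = a8
41 ^ 1e = 5f
6a ^ 26 = 4c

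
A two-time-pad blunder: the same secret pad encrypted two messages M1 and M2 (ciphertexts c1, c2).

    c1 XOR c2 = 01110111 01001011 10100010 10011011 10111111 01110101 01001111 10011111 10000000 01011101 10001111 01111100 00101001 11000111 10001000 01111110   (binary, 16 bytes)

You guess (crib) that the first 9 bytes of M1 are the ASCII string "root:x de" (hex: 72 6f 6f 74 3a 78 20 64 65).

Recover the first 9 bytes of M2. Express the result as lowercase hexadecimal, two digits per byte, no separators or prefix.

Since c1 ⊕ c2 = M1 ⊕ M2, XORing with the guessed M1 bytes yields the corresponding M2 bytes: M2 = (c1 ⊕ c2) ⊕ M1.
77 ⊕ 72 = 05
4b ⊕ 6f = 24
a2 ⊕ 6f = cd
9b ⊕ 74 = ef
bf ⊕ 3a = 85
75 ⊕ 78 = 0d
4f ⊕ 20 = 6f
9f ⊕ 64 = fb
80 ⊕ 65 = e5

0524cdef850d6ffbe5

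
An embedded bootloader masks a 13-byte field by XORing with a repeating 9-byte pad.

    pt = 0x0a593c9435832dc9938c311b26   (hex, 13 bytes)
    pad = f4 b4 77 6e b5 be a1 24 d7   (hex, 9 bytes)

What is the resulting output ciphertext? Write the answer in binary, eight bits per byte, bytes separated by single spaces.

11111110 11101101 01001011 11111010 10000000 00111101 10001100 11101101 01000100 01111000 10000101 01101100 01001000

The 9-byte key repeats, so the effective keystream is f4 b4 77 6e b5 be a1 24 d7 f4 b4 77 6e.
byte 0: 0a XOR f4 = fe
byte 1: 59 XOR b4 = ed
byte 2: 3c XOR 77 = 4b
byte 3: 94 XOR 6e = fa
byte 4: 35 XOR b5 = 80
byte 5: 83 XOR be = 3d
byte 6: 2d XOR a1 = 8c
byte 7: c9 XOR 24 = ed
byte 8: 93 XOR d7 = 44
byte 9: 8c XOR f4 = 78
byte 10: 31 XOR b4 = 85
byte 11: 1b XOR 77 = 6c
byte 12: 26 XOR 6e = 48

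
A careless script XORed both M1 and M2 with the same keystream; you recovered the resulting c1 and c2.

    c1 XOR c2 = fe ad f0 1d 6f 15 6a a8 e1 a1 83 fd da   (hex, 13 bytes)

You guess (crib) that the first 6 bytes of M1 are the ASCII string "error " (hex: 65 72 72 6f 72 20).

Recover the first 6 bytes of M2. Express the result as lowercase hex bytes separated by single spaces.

9b df 82 72 1d 35

Since c1 ⊕ c2 = M1 ⊕ M2, XORing with the guessed M1 bytes yields the corresponding M2 bytes: M2 = (c1 ⊕ c2) ⊕ M1.
11111110 xor 01100101 = 10011011
10101101 xor 01110010 = 11011111
11110000 xor 01110010 = 10000010
00011101 xor 01101111 = 01110010
01101111 xor 01110010 = 00011101
00010101 xor 00100000 = 00110101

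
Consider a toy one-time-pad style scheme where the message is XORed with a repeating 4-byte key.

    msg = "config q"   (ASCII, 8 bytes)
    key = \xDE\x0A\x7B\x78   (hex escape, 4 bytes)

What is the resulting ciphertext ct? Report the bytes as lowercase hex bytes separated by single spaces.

The 4-byte key repeats, so the effective keystream is de 0a 7b 78 de 0a 7b 78.
byte 0: 01100011 ⊕ 11011110 = 10111101
byte 1: 01101111 ⊕ 00001010 = 01100101
byte 2: 01101110 ⊕ 01111011 = 00010101
byte 3: 01100110 ⊕ 01111000 = 00011110
byte 4: 01101001 ⊕ 11011110 = 10110111
byte 5: 01100111 ⊕ 00001010 = 01101101
byte 6: 00100000 ⊕ 01111011 = 01011011
byte 7: 01110001 ⊕ 01111000 = 00001001

bd 65 15 1e b7 6d 5b 09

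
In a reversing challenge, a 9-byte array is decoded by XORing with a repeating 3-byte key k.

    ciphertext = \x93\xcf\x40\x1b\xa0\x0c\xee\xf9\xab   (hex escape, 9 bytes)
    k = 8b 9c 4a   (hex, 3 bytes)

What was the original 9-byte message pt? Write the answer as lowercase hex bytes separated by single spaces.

The 3-byte key repeats, so the effective keystream is 8b 9c 4a 8b 9c 4a 8b 9c 4a.
byte 0: 10010011 ⊕ 10001011 = 00011000
byte 1: 11001111 ⊕ 10011100 = 01010011
byte 2: 01000000 ⊕ 01001010 = 00001010
byte 3: 00011011 ⊕ 10001011 = 10010000
byte 4: 10100000 ⊕ 10011100 = 00111100
byte 5: 00001100 ⊕ 01001010 = 01000110
byte 6: 11101110 ⊕ 10001011 = 01100101
byte 7: 11111001 ⊕ 10011100 = 01100101
byte 8: 10101011 ⊕ 01001010 = 11100001

18 53 0a 90 3c 46 65 65 e1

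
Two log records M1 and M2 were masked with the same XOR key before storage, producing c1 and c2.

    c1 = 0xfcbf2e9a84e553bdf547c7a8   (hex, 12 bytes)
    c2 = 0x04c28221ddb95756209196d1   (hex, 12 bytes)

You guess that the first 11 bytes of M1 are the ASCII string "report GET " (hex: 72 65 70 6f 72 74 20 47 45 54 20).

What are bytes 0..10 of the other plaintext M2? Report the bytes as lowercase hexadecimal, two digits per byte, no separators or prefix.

8a18dcd42b2824ac908271

First, c1 ⊕ c2 = (M1 ⊕ K) ⊕ (M2 ⊕ K) = M1 ⊕ M2, so the key drops out. Then M2 = (M1 ⊕ M2) ⊕ M1 over the first 11 bytes.
byte 0: (fc ^ 04) ^ 72 = f8 ^ 72 = 8a
byte 1: (bf ^ c2) ^ 65 = 7d ^ 65 = 18
byte 2: (2e ^ 82) ^ 70 = ac ^ 70 = dc
byte 3: (9a ^ 21) ^ 6f = bb ^ 6f = d4
byte 4: (84 ^ dd) ^ 72 = 59 ^ 72 = 2b
byte 5: (e5 ^ b9) ^ 74 = 5c ^ 74 = 28
byte 6: (53 ^ 57) ^ 20 = 04 ^ 20 = 24
byte 7: (bd ^ 56) ^ 47 = eb ^ 47 = ac
byte 8: (f5 ^ 20) ^ 45 = d5 ^ 45 = 90
byte 9: (47 ^ 91) ^ 54 = d6 ^ 54 = 82
byte 10: (c7 ^ 96) ^ 20 = 51 ^ 20 = 71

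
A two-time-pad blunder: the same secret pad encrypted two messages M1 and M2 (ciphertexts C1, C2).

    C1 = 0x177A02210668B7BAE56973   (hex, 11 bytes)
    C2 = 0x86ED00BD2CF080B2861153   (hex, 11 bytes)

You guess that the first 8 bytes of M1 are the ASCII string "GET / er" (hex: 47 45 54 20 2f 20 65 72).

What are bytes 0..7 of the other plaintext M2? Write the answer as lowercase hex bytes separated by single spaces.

First, C1 ⊕ C2 = (M1 ⊕ K) ⊕ (M2 ⊕ K) = M1 ⊕ M2, so the key drops out. Then M2 = (M1 ⊕ M2) ⊕ M1 over the first 8 bytes.
byte 0: (17 xor 86) xor 47 = 91 xor 47 = d6
byte 1: (7a xor ed) xor 45 = 97 xor 45 = d2
byte 2: (02 xor 00) xor 54 = 02 xor 54 = 56
byte 3: (21 xor bd) xor 20 = 9c xor 20 = bc
byte 4: (06 xor 2c) xor 2f = 2a xor 2f = 05
byte 5: (68 xor f0) xor 20 = 98 xor 20 = b8
byte 6: (b7 xor 80) xor 65 = 37 xor 65 = 52
byte 7: (ba xor b2) xor 72 = 08 xor 72 = 7a

d6 d2 56 bc 05 b8 52 7a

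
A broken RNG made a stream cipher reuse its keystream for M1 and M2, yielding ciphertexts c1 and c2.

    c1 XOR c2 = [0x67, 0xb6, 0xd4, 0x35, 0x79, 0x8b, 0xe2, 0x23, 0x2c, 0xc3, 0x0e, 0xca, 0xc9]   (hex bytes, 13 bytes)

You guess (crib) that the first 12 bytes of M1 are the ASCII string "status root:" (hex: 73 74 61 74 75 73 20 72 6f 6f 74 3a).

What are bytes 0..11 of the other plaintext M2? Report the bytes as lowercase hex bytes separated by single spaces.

Since c1 ⊕ c2 = M1 ⊕ M2, XORing with the guessed M1 bytes yields the corresponding M2 bytes: M2 = (c1 ⊕ c2) ⊕ M1.
103 XOR 115 =  20
182 XOR 116 = 194
212 XOR  97 = 181
 53 XOR 116 =  65
121 XOR 117 =  12
139 XOR 115 = 248
226 XOR  32 = 194
 35 XOR 114 =  81
 44 XOR 111 =  67
195 XOR 111 = 172
 14 XOR 116 = 122
202 XOR  58 = 240

14 c2 b5 41 0c f8 c2 51 43 ac 7a f0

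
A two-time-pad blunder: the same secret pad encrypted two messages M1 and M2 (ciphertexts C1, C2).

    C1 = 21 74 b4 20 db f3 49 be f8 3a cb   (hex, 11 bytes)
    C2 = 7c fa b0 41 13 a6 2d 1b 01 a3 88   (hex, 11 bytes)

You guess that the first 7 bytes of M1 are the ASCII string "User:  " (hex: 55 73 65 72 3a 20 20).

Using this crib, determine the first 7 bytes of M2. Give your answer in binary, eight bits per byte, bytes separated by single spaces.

00001000 11111101 01100001 00010011 11110010 01110101 01000100

First, C1 ⊕ C2 = (M1 ⊕ K) ⊕ (M2 ⊕ K) = M1 ⊕ M2, so the key drops out. Then M2 = (M1 ⊕ M2) ⊕ M1 over the first 7 bytes.
byte 0: (21 ^ 7c) ^ 55 = 5d ^ 55 = 08
byte 1: (74 ^ fa) ^ 73 = 8e ^ 73 = fd
byte 2: (b4 ^ b0) ^ 65 = 04 ^ 65 = 61
byte 3: (20 ^ 41) ^ 72 = 61 ^ 72 = 13
byte 4: (db ^ 13) ^ 3a = c8 ^ 3a = f2
byte 5: (f3 ^ a6) ^ 20 = 55 ^ 20 = 75
byte 6: (49 ^ 2d) ^ 20 = 64 ^ 20 = 44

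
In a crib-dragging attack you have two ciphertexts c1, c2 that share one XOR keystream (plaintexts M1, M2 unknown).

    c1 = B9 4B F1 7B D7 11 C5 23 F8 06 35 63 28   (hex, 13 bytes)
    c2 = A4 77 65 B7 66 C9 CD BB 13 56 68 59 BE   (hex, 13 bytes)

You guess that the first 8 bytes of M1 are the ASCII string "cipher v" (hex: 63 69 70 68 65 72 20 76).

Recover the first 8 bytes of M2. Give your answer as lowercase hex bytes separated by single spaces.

7e 55 e4 a4 d4 aa 28 ee

First, c1 ⊕ c2 = (M1 ⊕ K) ⊕ (M2 ⊕ K) = M1 ⊕ M2, so the key drops out. Then M2 = (M1 ⊕ M2) ⊕ M1 over the first 8 bytes.
byte 0: (b9 ⊕ a4) ⊕ 63 = 1d ⊕ 63 = 7e
byte 1: (4b ⊕ 77) ⊕ 69 = 3c ⊕ 69 = 55
byte 2: (f1 ⊕ 65) ⊕ 70 = 94 ⊕ 70 = e4
byte 3: (7b ⊕ b7) ⊕ 68 = cc ⊕ 68 = a4
byte 4: (d7 ⊕ 66) ⊕ 65 = b1 ⊕ 65 = d4
byte 5: (11 ⊕ c9) ⊕ 72 = d8 ⊕ 72 = aa
byte 6: (c5 ⊕ cd) ⊕ 20 = 08 ⊕ 20 = 28
byte 7: (23 ⊕ bb) ⊕ 76 = 98 ⊕ 76 = ee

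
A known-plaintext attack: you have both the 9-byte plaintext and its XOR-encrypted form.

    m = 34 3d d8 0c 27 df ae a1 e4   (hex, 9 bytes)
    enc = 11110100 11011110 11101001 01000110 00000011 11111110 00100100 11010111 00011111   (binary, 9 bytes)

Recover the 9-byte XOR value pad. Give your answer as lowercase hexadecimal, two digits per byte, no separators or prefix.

c0e3314a24218a76fb

Since enc = m ⊕ pad, XORing both sides with m gives pad = m ⊕ enc.
byte 0: 00110100 XOR 11110100 = 11000000
byte 1: 00111101 XOR 11011110 = 11100011
byte 2: 11011000 XOR 11101001 = 00110001
byte 3: 00001100 XOR 01000110 = 01001010
byte 4: 00100111 XOR 00000011 = 00100100
byte 5: 11011111 XOR 11111110 = 00100001
byte 6: 10101110 XOR 00100100 = 10001010
byte 7: 10100001 XOR 11010111 = 01110110
byte 8: 11100100 XOR 00011111 = 11111011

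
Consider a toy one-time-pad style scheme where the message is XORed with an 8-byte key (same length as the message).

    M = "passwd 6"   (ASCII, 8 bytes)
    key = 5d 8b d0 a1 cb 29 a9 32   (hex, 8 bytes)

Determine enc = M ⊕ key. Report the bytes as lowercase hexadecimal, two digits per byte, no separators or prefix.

XOR is its own inverse, so applying the key byte-wise gives the result directly.
byte 0: 112 ^  93 =  45
byte 1:  97 ^ 139 = 234
byte 2: 115 ^ 208 = 163
byte 3: 115 ^ 161 = 210
byte 4: 119 ^ 203 = 188
byte 5: 100 ^  41 =  77
byte 6:  32 ^ 169 = 137
byte 7:  54 ^  50 =   4

2deaa3d2bc4d8904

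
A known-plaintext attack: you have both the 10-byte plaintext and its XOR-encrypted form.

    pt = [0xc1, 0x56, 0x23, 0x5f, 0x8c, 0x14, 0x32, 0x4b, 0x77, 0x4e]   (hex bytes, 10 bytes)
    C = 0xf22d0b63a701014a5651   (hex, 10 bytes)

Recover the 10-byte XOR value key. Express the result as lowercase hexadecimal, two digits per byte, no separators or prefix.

Since C = pt ⊕ key, XORing both sides with pt gives key = pt ⊕ C.
193 XOR 242 =  51
 86 XOR  45 = 123
 35 XOR  11 =  40
 95 XOR  99 =  60
140 XOR 167 =  43
 20 XOR   1 =  21
 50 XOR   1 =  51
 75 XOR  74 =   1
119 XOR  86 =  33
 78 XOR  81 =  31

337b283c2b153301211f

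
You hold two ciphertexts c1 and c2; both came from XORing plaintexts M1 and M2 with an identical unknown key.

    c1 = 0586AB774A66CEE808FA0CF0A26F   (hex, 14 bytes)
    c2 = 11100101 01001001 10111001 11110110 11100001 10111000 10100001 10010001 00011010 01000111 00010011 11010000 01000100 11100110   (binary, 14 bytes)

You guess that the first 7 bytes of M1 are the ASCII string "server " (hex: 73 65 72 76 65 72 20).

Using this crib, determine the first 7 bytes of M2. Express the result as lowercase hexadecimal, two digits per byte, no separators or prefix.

93aa60f7ceac4f

First, c1 ⊕ c2 = (M1 ⊕ K) ⊕ (M2 ⊕ K) = M1 ⊕ M2, so the key drops out. Then M2 = (M1 ⊕ M2) ⊕ M1 over the first 7 bytes.
byte 0: (05 xor e5) xor 73 = e0 xor 73 = 93
byte 1: (86 xor 49) xor 65 = cf xor 65 = aa
byte 2: (ab xor b9) xor 72 = 12 xor 72 = 60
byte 3: (77 xor f6) xor 76 = 81 xor 76 = f7
byte 4: (4a xor e1) xor 65 = ab xor 65 = ce
byte 5: (66 xor b8) xor 72 = de xor 72 = ac
byte 6: (ce xor a1) xor 20 = 6f xor 20 = 4f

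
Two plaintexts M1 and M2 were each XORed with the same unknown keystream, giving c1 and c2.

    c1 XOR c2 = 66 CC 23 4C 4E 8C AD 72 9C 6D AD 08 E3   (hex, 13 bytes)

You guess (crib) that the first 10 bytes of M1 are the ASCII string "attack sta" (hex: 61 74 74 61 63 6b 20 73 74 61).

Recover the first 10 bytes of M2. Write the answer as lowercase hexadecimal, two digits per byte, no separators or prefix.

Since c1 ⊕ c2 = M1 ⊕ M2, XORing with the guessed M1 bytes yields the corresponding M2 bytes: M2 = (c1 ⊕ c2) ⊕ M1.
66 ^ 61 = 07
cc ^ 74 = b8
23 ^ 74 = 57
4c ^ 61 = 2d
4e ^ 63 = 2d
8c ^ 6b = e7
ad ^ 20 = 8d
72 ^ 73 = 01
9c ^ 74 = e8
6d ^ 61 = 0c

07b8572d2de78d01e80c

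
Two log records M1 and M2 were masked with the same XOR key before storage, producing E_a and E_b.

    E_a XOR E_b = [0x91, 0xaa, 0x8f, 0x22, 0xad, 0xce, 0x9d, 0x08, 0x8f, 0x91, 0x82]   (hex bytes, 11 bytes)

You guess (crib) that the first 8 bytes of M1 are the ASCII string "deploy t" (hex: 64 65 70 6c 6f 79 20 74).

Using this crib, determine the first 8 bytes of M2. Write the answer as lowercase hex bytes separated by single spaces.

Since E_a ⊕ E_b = M1 ⊕ M2, XORing with the guessed M1 bytes yields the corresponding M2 bytes: M2 = (E_a ⊕ E_b) ⊕ M1.
91 ⊕ 64 = f5
aa ⊕ 65 = cf
8f ⊕ 70 = ff
22 ⊕ 6c = 4e
ad ⊕ 6f = c2
ce ⊕ 79 = b7
9d ⊕ 20 = bd
08 ⊕ 74 = 7c

f5 cf ff 4e c2 b7 bd 7c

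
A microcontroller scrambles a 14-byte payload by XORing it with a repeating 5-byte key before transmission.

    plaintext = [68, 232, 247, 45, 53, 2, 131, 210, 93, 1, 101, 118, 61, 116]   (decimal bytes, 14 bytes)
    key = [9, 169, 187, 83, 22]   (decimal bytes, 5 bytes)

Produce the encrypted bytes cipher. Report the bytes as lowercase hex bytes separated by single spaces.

4d 41 4c 7e 23 0b 2a 69 0e 17 6c df 86 27

The 5-byte key repeats, so the effective keystream is 09 a9 bb 53 16 09 a9 bb 53 16 09 a9 bb 53.
byte 0: 44 XOR 09 = 4d
byte 1: e8 XOR a9 = 41
byte 2: f7 XOR bb = 4c
byte 3: 2d XOR 53 = 7e
byte 4: 35 XOR 16 = 23
byte 5: 02 XOR 09 = 0b
byte 6: 83 XOR a9 = 2a
byte 7: d2 XOR bb = 69
byte 8: 5d XOR 53 = 0e
byte 9: 01 XOR 16 = 17
byte 10: 65 XOR 09 = 6c
byte 11: 76 XOR a9 = df
byte 12: 3d XOR bb = 86
byte 13: 74 XOR 53 = 27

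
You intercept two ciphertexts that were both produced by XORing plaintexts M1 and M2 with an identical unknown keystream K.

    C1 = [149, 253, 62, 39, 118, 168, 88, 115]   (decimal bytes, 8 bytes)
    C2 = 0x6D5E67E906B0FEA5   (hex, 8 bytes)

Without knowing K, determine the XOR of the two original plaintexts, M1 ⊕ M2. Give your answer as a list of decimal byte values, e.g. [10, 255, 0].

C1 ⊕ C2 = (M1 ⊕ K) ⊕ (M2 ⊕ K) = M1 ⊕ M2 — the shared key cancels under XOR.
byte 0: 10010101 ⊕ 01101101 = 11111000
byte 1: 11111101 ⊕ 01011110 = 10100011
byte 2: 00111110 ⊕ 01100111 = 01011001
byte 3: 00100111 ⊕ 11101001 = 11001110
byte 4: 01110110 ⊕ 00000110 = 01110000
byte 5: 10101000 ⊕ 10110000 = 00011000
byte 6: 01011000 ⊕ 11111110 = 10100110
byte 7: 01110011 ⊕ 10100101 = 11010110

[248, 163, 89, 206, 112, 24, 166, 214]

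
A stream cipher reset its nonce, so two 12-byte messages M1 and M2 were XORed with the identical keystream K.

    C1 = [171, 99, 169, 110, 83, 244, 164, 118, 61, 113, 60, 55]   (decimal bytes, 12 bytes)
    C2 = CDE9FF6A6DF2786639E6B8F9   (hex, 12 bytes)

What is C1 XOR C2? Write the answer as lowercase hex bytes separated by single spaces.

66 8a 56 04 3e 06 dc 10 04 97 84 ce

C1 ⊕ C2 = (M1 ⊕ K) ⊕ (M2 ⊕ K) = M1 ⊕ M2 — the shared key cancels under XOR.
byte 0: 171 ^ 205 = 102
byte 1:  99 ^ 233 = 138
byte 2: 169 ^ 255 =  86
byte 3: 110 ^ 106 =   4
byte 4:  83 ^ 109 =  62
byte 5: 244 ^ 242 =   6
byte 6: 164 ^ 120 = 220
byte 7: 118 ^ 102 =  16
byte 8:  61 ^  57 =   4
byte 9: 113 ^ 230 = 151
byte 10:  60 ^ 184 = 132
byte 11:  55 ^ 249 = 206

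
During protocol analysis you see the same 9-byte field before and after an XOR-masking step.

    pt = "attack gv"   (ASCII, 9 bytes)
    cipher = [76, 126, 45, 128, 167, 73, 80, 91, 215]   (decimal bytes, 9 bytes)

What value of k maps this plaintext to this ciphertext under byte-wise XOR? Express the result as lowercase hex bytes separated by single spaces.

2d 0a 59 e1 c4 22 70 3c a1

Since cipher = pt ⊕ k, XORing both sides with pt gives k = pt ⊕ cipher.
01100001 XOR 01001100 = 00101101
01110100 XOR 01111110 = 00001010
01110100 XOR 00101101 = 01011001
01100001 XOR 10000000 = 11100001
01100011 XOR 10100111 = 11000100
01101011 XOR 01001001 = 00100010
00100000 XOR 01010000 = 01110000
01100111 XOR 01011011 = 00111100
01110110 XOR 11010111 = 10100001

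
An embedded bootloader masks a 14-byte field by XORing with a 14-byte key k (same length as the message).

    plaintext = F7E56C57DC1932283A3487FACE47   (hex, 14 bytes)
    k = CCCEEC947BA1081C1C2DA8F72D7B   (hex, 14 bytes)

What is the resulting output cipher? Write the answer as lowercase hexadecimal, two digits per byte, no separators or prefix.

3b2b80c3a7b83a3426192f0de33c

XOR is its own inverse, so applying the key byte-wise gives the result directly.
247 ⊕ 204 =  59
229 ⊕ 206 =  43
108 ⊕ 236 = 128
 87 ⊕ 148 = 195
220 ⊕ 123 = 167
 25 ⊕ 161 = 184
 50 ⊕   8 =  58
 40 ⊕  28 =  52
 58 ⊕  28 =  38
 52 ⊕  45 =  25
135 ⊕ 168 =  47
250 ⊕ 247 =  13
206 ⊕  45 = 227
 71 ⊕ 123 =  60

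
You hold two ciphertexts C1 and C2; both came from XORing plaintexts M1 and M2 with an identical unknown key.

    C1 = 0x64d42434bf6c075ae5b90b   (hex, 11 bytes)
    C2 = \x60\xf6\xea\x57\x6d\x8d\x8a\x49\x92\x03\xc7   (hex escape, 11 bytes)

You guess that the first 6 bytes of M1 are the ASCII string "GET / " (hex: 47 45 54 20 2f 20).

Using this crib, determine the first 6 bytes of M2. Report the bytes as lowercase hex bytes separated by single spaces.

43 67 9a 43 fd c1

First, C1 ⊕ C2 = (M1 ⊕ K) ⊕ (M2 ⊕ K) = M1 ⊕ M2, so the key drops out. Then M2 = (M1 ⊕ M2) ⊕ M1 over the first 6 bytes.
byte 0: (64 xor 60) xor 47 = 04 xor 47 = 43
byte 1: (d4 xor f6) xor 45 = 22 xor 45 = 67
byte 2: (24 xor ea) xor 54 = ce xor 54 = 9a
byte 3: (34 xor 57) xor 20 = 63 xor 20 = 43
byte 4: (bf xor 6d) xor 2f = d2 xor 2f = fd
byte 5: (6c xor 8d) xor 20 = e1 xor 20 = c1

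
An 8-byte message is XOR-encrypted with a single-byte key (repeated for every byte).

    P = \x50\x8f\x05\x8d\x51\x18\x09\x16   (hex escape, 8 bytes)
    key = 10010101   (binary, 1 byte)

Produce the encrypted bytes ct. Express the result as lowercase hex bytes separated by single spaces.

c5 1a 90 18 c4 8d 9c 83

The 1-byte key repeats, so the effective keystream is 95 95 95 95 95 95 95 95.
byte 0: 50 xor 95 = c5
byte 1: 8f xor 95 = 1a
byte 2: 05 xor 95 = 90
byte 3: 8d xor 95 = 18
byte 4: 51 xor 95 = c4
byte 5: 18 xor 95 = 8d
byte 6: 09 xor 95 = 9c
byte 7: 16 xor 95 = 83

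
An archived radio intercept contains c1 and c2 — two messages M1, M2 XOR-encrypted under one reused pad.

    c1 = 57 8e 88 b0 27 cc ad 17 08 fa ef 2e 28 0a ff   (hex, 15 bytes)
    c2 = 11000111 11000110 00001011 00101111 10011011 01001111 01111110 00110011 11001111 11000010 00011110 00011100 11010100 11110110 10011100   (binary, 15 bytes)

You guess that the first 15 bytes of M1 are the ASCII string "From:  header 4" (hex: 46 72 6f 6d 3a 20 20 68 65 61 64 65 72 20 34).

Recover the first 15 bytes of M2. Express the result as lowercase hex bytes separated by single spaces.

d6 3a ec f2 86 a3 f3 4c a2 59 95 57 8e dc 57

First, c1 ⊕ c2 = (M1 ⊕ K) ⊕ (M2 ⊕ K) = M1 ⊕ M2, so the key drops out. Then M2 = (M1 ⊕ M2) ⊕ M1 over the first 15 bytes.
byte 0: (57 ⊕ c7) ⊕ 46 = 90 ⊕ 46 = d6
byte 1: (8e ⊕ c6) ⊕ 72 = 48 ⊕ 72 = 3a
byte 2: (88 ⊕ 0b) ⊕ 6f = 83 ⊕ 6f = ec
byte 3: (b0 ⊕ 2f) ⊕ 6d = 9f ⊕ 6d = f2
byte 4: (27 ⊕ 9b) ⊕ 3a = bc ⊕ 3a = 86
byte 5: (cc ⊕ 4f) ⊕ 20 = 83 ⊕ 20 = a3
byte 6: (ad ⊕ 7e) ⊕ 20 = d3 ⊕ 20 = f3
byte 7: (17 ⊕ 33) ⊕ 68 = 24 ⊕ 68 = 4c
byte 8: (08 ⊕ cf) ⊕ 65 = c7 ⊕ 65 = a2
byte 9: (fa ⊕ c2) ⊕ 61 = 38 ⊕ 61 = 59
byte 10: (ef ⊕ 1e) ⊕ 64 = f1 ⊕ 64 = 95
byte 11: (2e ⊕ 1c) ⊕ 65 = 32 ⊕ 65 = 57
byte 12: (28 ⊕ d4) ⊕ 72 = fc ⊕ 72 = 8e
byte 13: (0a ⊕ f6) ⊕ 20 = fc ⊕ 20 = dc
byte 14: (ff ⊕ 9c) ⊕ 34 = 63 ⊕ 34 = 57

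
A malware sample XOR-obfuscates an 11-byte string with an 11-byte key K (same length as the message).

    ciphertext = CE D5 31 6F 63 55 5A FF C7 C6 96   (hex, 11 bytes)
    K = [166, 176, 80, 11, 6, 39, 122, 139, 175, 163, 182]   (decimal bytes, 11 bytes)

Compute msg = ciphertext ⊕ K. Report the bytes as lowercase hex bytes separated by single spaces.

68 65 61 64 65 72 20 74 68 65 20

XOR is its own inverse, so applying the key byte-wise gives the result directly.
byte 0: ce ^ a6 = 68
byte 1: d5 ^ b0 = 65
byte 2: 31 ^ 50 = 61
byte 3: 6f ^ 0b = 64
byte 4: 63 ^ 06 = 65
byte 5: 55 ^ 27 = 72
byte 6: 5a ^ 7a = 20
byte 7: ff ^ 8b = 74
byte 8: c7 ^ af = 68
byte 9: c6 ^ a3 = 65
byte 10: 96 ^ b6 = 20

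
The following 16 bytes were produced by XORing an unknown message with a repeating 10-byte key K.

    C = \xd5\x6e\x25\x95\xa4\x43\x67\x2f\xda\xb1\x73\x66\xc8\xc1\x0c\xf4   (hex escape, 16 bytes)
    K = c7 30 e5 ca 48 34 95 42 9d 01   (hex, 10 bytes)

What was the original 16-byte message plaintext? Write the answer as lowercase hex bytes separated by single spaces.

The 10-byte key repeats, so the effective keystream is c7 30 e5 ca 48 34 95 42 9d 01 c7 30 e5 ca 48 34.
byte 0: d5 ⊕ c7 = 12
byte 1: 6e ⊕ 30 = 5e
byte 2: 25 ⊕ e5 = c0
byte 3: 95 ⊕ ca = 5f
byte 4: a4 ⊕ 48 = ec
byte 5: 43 ⊕ 34 = 77
byte 6: 67 ⊕ 95 = f2
byte 7: 2f ⊕ 42 = 6d
byte 8: da ⊕ 9d = 47
byte 9: b1 ⊕ 01 = b0
byte 10: 73 ⊕ c7 = b4
byte 11: 66 ⊕ 30 = 56
byte 12: c8 ⊕ e5 = 2d
byte 13: c1 ⊕ ca = 0b
byte 14: 0c ⊕ 48 = 44
byte 15: f4 ⊕ 34 = c0

12 5e c0 5f ec 77 f2 6d 47 b0 b4 56 2d 0b 44 c0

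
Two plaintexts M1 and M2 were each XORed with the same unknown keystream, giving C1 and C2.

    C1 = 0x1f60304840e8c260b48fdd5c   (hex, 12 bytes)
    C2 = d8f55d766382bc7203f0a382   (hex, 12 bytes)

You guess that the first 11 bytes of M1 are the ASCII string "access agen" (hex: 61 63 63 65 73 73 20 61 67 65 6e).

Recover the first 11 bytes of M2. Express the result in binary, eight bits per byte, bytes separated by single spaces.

10100110 11110110 00001110 01011011 01010000 00011001 01011110 01110011 11010000 00011010 00010000

First, C1 ⊕ C2 = (M1 ⊕ K) ⊕ (M2 ⊕ K) = M1 ⊕ M2, so the key drops out. Then M2 = (M1 ⊕ M2) ⊕ M1 over the first 11 bytes.
byte 0: (1f ⊕ d8) ⊕ 61 = c7 ⊕ 61 = a6
byte 1: (60 ⊕ f5) ⊕ 63 = 95 ⊕ 63 = f6
byte 2: (30 ⊕ 5d) ⊕ 63 = 6d ⊕ 63 = 0e
byte 3: (48 ⊕ 76) ⊕ 65 = 3e ⊕ 65 = 5b
byte 4: (40 ⊕ 63) ⊕ 73 = 23 ⊕ 73 = 50
byte 5: (e8 ⊕ 82) ⊕ 73 = 6a ⊕ 73 = 19
byte 6: (c2 ⊕ bc) ⊕ 20 = 7e ⊕ 20 = 5e
byte 7: (60 ⊕ 72) ⊕ 61 = 12 ⊕ 61 = 73
byte 8: (b4 ⊕ 03) ⊕ 67 = b7 ⊕ 67 = d0
byte 9: (8f ⊕ f0) ⊕ 65 = 7f ⊕ 65 = 1a
byte 10: (dd ⊕ a3) ⊕ 6e = 7e ⊕ 6e = 10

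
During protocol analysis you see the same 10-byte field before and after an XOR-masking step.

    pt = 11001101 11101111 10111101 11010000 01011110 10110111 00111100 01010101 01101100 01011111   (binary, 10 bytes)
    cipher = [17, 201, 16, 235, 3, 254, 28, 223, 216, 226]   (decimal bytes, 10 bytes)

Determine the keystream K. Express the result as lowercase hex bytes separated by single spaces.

dc 26 ad 3b 5d 49 20 8a b4 bd

Since cipher = pt ⊕ K, XORing both sides with pt gives K = pt ⊕ cipher.
cd XOR 11 = dc
ef XOR c9 = 26
bd XOR 10 = ad
d0 XOR eb = 3b
5e XOR 03 = 5d
b7 XOR fe = 49
3c XOR 1c = 20
55 XOR df = 8a
6c XOR d8 = b4
5f XOR e2 = bd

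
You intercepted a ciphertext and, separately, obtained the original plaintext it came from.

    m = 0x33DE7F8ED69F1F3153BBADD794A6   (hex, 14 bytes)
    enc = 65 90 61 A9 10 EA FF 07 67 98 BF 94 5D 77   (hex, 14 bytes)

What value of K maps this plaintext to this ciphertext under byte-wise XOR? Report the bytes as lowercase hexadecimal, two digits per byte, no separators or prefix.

564e1e27c675e03634231243c9d1

Since enc = m ⊕ K, XORing both sides with m gives K = m ⊕ enc.
byte 0: 00110011 xor 01100101 = 01010110
byte 1: 11011110 xor 10010000 = 01001110
byte 2: 01111111 xor 01100001 = 00011110
byte 3: 10001110 xor 10101001 = 00100111
byte 4: 11010110 xor 00010000 = 11000110
byte 5: 10011111 xor 11101010 = 01110101
byte 6: 00011111 xor 11111111 = 11100000
byte 7: 00110001 xor 00000111 = 00110110
byte 8: 01010011 xor 01100111 = 00110100
byte 9: 10111011 xor 10011000 = 00100011
byte 10: 10101101 xor 10111111 = 00010010
byte 11: 11010111 xor 10010100 = 01000011
byte 12: 10010100 xor 01011101 = 11001001
byte 13: 10100110 xor 01110111 = 11010001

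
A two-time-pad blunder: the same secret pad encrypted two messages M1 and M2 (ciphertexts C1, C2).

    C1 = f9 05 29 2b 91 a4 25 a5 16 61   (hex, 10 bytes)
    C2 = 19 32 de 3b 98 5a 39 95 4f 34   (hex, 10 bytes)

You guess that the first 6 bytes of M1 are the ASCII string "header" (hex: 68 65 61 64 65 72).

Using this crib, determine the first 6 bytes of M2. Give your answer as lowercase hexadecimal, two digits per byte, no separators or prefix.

First, C1 ⊕ C2 = (M1 ⊕ K) ⊕ (M2 ⊕ K) = M1 ⊕ M2, so the key drops out. Then M2 = (M1 ⊕ M2) ⊕ M1 over the first 6 bytes.
byte 0: (f9 xor 19) xor 68 = e0 xor 68 = 88
byte 1: (05 xor 32) xor 65 = 37 xor 65 = 52
byte 2: (29 xor de) xor 61 = f7 xor 61 = 96
byte 3: (2b xor 3b) xor 64 = 10 xor 64 = 74
byte 4: (91 xor 98) xor 65 = 09 xor 65 = 6c
byte 5: (a4 xor 5a) xor 72 = fe xor 72 = 8c

885296746c8c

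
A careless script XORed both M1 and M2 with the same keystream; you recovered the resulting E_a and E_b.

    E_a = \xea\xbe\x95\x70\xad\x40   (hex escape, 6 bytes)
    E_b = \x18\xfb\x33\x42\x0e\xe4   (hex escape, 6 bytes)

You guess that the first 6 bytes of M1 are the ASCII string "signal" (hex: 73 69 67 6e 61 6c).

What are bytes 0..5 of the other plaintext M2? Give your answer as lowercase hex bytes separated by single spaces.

First, E_a ⊕ E_b = (M1 ⊕ K) ⊕ (M2 ⊕ K) = M1 ⊕ M2, so the key drops out. Then M2 = (M1 ⊕ M2) ⊕ M1 over the first 6 bytes.
byte 0: (ea XOR 18) XOR 73 = f2 XOR 73 = 81
byte 1: (be XOR fb) XOR 69 = 45 XOR 69 = 2c
byte 2: (95 XOR 33) XOR 67 = a6 XOR 67 = c1
byte 3: (70 XOR 42) XOR 6e = 32 XOR 6e = 5c
byte 4: (ad XOR 0e) XOR 61 = a3 XOR 61 = c2
byte 5: (40 XOR e4) XOR 6c = a4 XOR 6c = c8

81 2c c1 5c c2 c8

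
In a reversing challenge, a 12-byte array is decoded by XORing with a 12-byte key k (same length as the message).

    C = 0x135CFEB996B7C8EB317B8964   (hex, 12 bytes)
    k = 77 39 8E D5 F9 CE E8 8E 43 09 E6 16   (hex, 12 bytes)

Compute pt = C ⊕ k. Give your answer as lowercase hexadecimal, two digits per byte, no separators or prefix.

6465706c6f79206572726f72

XOR is its own inverse, so applying the key byte-wise gives the result directly.
 19 XOR 119 = 100
 92 XOR  57 = 101
254 XOR 142 = 112
185 XOR 213 = 108
150 XOR 249 = 111
183 XOR 206 = 121
200 XOR 232 =  32
235 XOR 142 = 101
 49 XOR  67 = 114
123 XOR   9 = 114
137 XOR 230 = 111
100 XOR  22 = 114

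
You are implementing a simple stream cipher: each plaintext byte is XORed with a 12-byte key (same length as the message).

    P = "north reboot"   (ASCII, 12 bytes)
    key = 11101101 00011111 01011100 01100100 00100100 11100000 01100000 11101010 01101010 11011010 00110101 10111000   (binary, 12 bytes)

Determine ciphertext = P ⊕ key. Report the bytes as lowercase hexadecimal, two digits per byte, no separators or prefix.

83702e104cc0128f08b55acc

6e ^ ed = 83
6f ^ 1f = 70
72 ^ 5c = 2e
74 ^ 64 = 10
68 ^ 24 = 4c
20 ^ e0 = c0
72 ^ 60 = 12
65 ^ ea = 8f
62 ^ 6a = 08
6f ^ da = b5
6f ^ 35 = 5a
74 ^ b8 = cc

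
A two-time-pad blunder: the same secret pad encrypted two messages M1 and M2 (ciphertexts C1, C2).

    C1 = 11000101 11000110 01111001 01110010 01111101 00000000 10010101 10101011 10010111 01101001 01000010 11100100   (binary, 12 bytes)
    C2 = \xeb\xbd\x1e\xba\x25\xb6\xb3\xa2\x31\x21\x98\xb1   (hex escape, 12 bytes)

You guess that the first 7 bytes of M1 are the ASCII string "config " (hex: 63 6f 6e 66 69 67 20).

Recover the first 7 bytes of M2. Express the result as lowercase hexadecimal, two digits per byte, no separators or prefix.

First, C1 ⊕ C2 = (M1 ⊕ K) ⊕ (M2 ⊕ K) = M1 ⊕ M2, so the key drops out. Then M2 = (M1 ⊕ M2) ⊕ M1 over the first 7 bytes.
byte 0: (c5 ⊕ eb) ⊕ 63 = 2e ⊕ 63 = 4d
byte 1: (c6 ⊕ bd) ⊕ 6f = 7b ⊕ 6f = 14
byte 2: (79 ⊕ 1e) ⊕ 6e = 67 ⊕ 6e = 09
byte 3: (72 ⊕ ba) ⊕ 66 = c8 ⊕ 66 = ae
byte 4: (7d ⊕ 25) ⊕ 69 = 58 ⊕ 69 = 31
byte 5: (00 ⊕ b6) ⊕ 67 = b6 ⊕ 67 = d1
byte 6: (95 ⊕ b3) ⊕ 20 = 26 ⊕ 20 = 06

4d1409ae31d106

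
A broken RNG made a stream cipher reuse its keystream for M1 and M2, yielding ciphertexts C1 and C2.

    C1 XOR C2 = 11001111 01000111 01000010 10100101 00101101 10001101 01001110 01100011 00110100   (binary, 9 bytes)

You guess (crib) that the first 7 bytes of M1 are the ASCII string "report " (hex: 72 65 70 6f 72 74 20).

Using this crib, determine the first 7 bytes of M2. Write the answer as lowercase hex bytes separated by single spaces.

Since C1 ⊕ C2 = M1 ⊕ M2, XORing with the guessed M1 bytes yields the corresponding M2 bytes: M2 = (C1 ⊕ C2) ⊕ M1.
byte 0: 207 xor 114 = 189
byte 1:  71 xor 101 =  34
byte 2:  66 xor 112 =  50
byte 3: 165 xor 111 = 202
byte 4:  45 xor 114 =  95
byte 5: 141 xor 116 = 249
byte 6:  78 xor  32 = 110

bd 22 32 ca 5f f9 6e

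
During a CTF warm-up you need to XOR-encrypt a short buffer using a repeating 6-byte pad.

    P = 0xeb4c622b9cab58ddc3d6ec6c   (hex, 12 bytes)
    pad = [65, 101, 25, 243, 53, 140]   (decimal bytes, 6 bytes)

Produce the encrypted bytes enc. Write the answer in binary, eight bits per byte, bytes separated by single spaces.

10101010 00101001 01111011 11011000 10101001 00100111 00011001 10111000 11011010 00100101 11011001 11100000

The 6-byte key repeats, so the effective keystream is 41 65 19 f3 35 8c 41 65 19 f3 35 8c.
byte 0: eb ^ 41 = aa
byte 1: 4c ^ 65 = 29
byte 2: 62 ^ 19 = 7b
byte 3: 2b ^ f3 = d8
byte 4: 9c ^ 35 = a9
byte 5: ab ^ 8c = 27
byte 6: 58 ^ 41 = 19
byte 7: dd ^ 65 = b8
byte 8: c3 ^ 19 = da
byte 9: d6 ^ f3 = 25
byte 10: ec ^ 35 = d9
byte 11: 6c ^ 8c = e0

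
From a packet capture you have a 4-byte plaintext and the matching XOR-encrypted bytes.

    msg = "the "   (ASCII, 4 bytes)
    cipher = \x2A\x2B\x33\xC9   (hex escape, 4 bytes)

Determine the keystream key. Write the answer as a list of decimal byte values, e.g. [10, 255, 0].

[94, 67, 86, 233]

Since cipher = msg ⊕ key, XORing both sides with msg gives key = msg ⊕ cipher.
116 ⊕  42 =  94
104 ⊕  43 =  67
101 ⊕  51 =  86
 32 ⊕ 201 = 233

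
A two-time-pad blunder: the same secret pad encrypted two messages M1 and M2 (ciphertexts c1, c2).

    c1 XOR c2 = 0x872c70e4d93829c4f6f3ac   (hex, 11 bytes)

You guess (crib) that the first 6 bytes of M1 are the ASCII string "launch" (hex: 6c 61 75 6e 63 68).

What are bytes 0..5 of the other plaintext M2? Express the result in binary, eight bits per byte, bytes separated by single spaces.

11101011 01001101 00000101 10001010 10111010 01010000

Since c1 ⊕ c2 = M1 ⊕ M2, XORing with the guessed M1 bytes yields the corresponding M2 bytes: M2 = (c1 ⊕ c2) ⊕ M1.
byte 0: 10000111 XOR 01101100 = 11101011
byte 1: 00101100 XOR 01100001 = 01001101
byte 2: 01110000 XOR 01110101 = 00000101
byte 3: 11100100 XOR 01101110 = 10001010
byte 4: 11011001 XOR 01100011 = 10111010
byte 5: 00111000 XOR 01101000 = 01010000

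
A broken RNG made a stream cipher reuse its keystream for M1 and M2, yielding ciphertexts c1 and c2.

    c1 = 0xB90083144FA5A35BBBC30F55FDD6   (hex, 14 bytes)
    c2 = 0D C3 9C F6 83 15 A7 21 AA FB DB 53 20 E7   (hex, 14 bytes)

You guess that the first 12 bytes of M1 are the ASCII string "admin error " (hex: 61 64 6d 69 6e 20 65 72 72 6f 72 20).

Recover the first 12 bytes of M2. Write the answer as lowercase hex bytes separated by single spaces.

d5 a7 72 8b a2 90 61 08 63 57 a6 26

First, c1 ⊕ c2 = (M1 ⊕ K) ⊕ (M2 ⊕ K) = M1 ⊕ M2, so the key drops out. Then M2 = (M1 ⊕ M2) ⊕ M1 over the first 12 bytes.
byte 0: (b9 xor 0d) xor 61 = b4 xor 61 = d5
byte 1: (00 xor c3) xor 64 = c3 xor 64 = a7
byte 2: (83 xor 9c) xor 6d = 1f xor 6d = 72
byte 3: (14 xor f6) xor 69 = e2 xor 69 = 8b
byte 4: (4f xor 83) xor 6e = cc xor 6e = a2
byte 5: (a5 xor 15) xor 20 = b0 xor 20 = 90
byte 6: (a3 xor a7) xor 65 = 04 xor 65 = 61
byte 7: (5b xor 21) xor 72 = 7a xor 72 = 08
byte 8: (bb xor aa) xor 72 = 11 xor 72 = 63
byte 9: (c3 xor fb) xor 6f = 38 xor 6f = 57
byte 10: (0f xor db) xor 72 = d4 xor 72 = a6
byte 11: (55 xor 53) xor 20 = 06 xor 20 = 26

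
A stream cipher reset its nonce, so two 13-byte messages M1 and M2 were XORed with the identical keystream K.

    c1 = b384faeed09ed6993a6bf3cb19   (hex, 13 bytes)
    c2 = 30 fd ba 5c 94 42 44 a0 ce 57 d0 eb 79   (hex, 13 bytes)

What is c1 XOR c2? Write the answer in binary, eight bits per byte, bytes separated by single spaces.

10000011 01111001 01000000 10110010 01000100 11011100 10010010 00111001 11110100 00111100 00100011 00100000 01100000

c1 ⊕ c2 = (M1 ⊕ K) ⊕ (M2 ⊕ K) = M1 ⊕ M2 — the shared key cancels under XOR.
byte 0: 179 xor  48 = 131
byte 1: 132 xor 253 = 121
byte 2: 250 xor 186 =  64
byte 3: 238 xor  92 = 178
byte 4: 208 xor 148 =  68
byte 5: 158 xor  66 = 220
byte 6: 214 xor  68 = 146
byte 7: 153 xor 160 =  57
byte 8:  58 xor 206 = 244
byte 9: 107 xor  87 =  60
byte 10: 243 xor 208 =  35
byte 11: 203 xor 235 =  32
byte 12:  25 xor 121 =  96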